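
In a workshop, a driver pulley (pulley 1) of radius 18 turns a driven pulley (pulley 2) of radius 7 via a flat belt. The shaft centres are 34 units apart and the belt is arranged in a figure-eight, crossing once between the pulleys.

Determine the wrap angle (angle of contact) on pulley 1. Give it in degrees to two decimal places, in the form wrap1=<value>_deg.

crossed belt: β = asin((r1+r2)/C) = asin(25/34) = 47.3321°
wrap1 = wrap2 = π + 2β = 274.6641°

wrap1=274.66_deg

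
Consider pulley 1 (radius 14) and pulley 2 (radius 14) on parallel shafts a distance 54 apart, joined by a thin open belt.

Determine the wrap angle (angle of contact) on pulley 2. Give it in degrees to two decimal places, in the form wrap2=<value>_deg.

open belt: β = asin((r2−r1)/C) = asin(0/54) = 0.0000°
wrap1 = π − 2β = 180.0000°
wrap2 = π + 2β = 180.0000°

wrap2=180.00_deg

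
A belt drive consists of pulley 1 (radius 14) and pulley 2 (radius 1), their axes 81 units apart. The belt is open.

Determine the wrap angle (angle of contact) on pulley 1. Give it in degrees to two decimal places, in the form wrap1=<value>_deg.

wrap1=198.47_deg

open belt: β = asin((r2−r1)/C) = asin(-13/81) = -9.2356°
wrap1 = π − 2β = 198.4711°
wrap2 = π + 2β = 161.5289°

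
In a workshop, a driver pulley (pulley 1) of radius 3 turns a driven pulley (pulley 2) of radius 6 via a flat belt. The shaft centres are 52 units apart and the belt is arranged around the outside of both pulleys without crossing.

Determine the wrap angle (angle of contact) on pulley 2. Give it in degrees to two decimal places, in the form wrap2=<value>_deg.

wrap2=186.61_deg

open belt: β = asin((r2−r1)/C) = asin(3/52) = 3.3074°
wrap1 = π − 2β = 173.3853°
wrap2 = π + 2β = 186.6147°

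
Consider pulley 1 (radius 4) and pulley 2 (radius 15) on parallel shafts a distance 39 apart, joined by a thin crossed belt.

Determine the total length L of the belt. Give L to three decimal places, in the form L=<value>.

crossed belt: β = asin((r1+r2)/C) = asin(19/39) = 29.1554°
wrap1 = wrap2 = π + 2β = 238.3107°
tangent length = C·cosβ = 34.0588
L = (r1+r2)·wrap + 2·C·cosβ = 19·4.1593 + 2·34.0588 = 147.1444

L=147.144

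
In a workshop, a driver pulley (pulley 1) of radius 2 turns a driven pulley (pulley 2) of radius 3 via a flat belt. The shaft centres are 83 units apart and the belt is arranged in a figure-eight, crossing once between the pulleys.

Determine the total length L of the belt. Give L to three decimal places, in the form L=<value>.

L=182.009

crossed belt: β = asin((r1+r2)/C) = asin(5/83) = 3.4536°
wrap1 = wrap2 = π + 2β = 186.9073°
tangent length = C·cosβ = 82.8493
L = (r1+r2)·wrap + 2·C·cosβ = 5·3.2621 + 2·82.8493 = 182.0093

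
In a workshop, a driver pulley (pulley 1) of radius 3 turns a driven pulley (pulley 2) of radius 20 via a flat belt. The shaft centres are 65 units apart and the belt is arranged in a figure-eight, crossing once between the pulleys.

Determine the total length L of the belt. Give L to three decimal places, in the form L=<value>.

L=210.483

crossed belt: β = asin((r1+r2)/C) = asin(23/65) = 20.7227°
wrap1 = wrap2 = π + 2β = 221.4455°
tangent length = C·cosβ = 60.7947
L = (r1+r2)·wrap + 2·C·cosβ = 23·3.8650 + 2·60.7947 = 210.4834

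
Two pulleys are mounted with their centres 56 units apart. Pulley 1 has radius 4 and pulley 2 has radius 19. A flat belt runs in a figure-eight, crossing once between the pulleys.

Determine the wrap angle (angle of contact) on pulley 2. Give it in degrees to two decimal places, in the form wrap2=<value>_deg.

wrap2=228.50_deg

crossed belt: β = asin((r1+r2)/C) = asin(23/56) = 24.2497°
wrap1 = wrap2 = π + 2β = 228.4994°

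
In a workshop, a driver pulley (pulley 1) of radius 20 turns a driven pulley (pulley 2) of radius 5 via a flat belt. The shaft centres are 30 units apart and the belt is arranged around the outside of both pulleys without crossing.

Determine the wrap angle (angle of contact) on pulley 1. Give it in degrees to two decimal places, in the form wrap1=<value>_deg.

open belt: β = asin((r2−r1)/C) = asin(-15/30) = -30.0000°
wrap1 = π − 2β = 240.0000°
wrap2 = π + 2β = 120.0000°

wrap1=240.00_deg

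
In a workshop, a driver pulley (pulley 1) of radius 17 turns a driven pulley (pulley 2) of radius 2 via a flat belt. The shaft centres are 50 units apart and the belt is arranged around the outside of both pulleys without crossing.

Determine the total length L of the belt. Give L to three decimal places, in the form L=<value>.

open belt: β = asin((r2−r1)/C) = asin(-15/50) = -17.4576°
wrap1 = π − 2β = 214.9152°
wrap2 = π + 2β = 145.0848°
tangent length = C·cosβ = 47.6970
L = r1·wrap1 + r2·wrap2 + 2·C·cosβ = 17·3.7510 + 2·2.5322 + 2·47.6970 = 164.2250

L=164.225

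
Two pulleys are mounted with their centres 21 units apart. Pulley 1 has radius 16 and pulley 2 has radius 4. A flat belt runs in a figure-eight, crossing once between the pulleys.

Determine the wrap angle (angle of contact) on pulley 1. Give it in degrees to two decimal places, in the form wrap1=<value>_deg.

wrap1=324.49_deg

crossed belt: β = asin((r1+r2)/C) = asin(20/21) = 72.2472°
wrap1 = wrap2 = π + 2β = 324.4944°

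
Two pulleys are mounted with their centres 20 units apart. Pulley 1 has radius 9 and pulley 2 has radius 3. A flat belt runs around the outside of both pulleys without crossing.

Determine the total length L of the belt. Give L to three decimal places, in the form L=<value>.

L=79.513

open belt: β = asin((r2−r1)/C) = asin(-6/20) = -17.4576°
wrap1 = π − 2β = 214.9152°
wrap2 = π + 2β = 145.0848°
tangent length = C·cosβ = 19.0788
L = r1·wrap1 + r2·wrap2 + 2·C·cosβ = 9·3.7510 + 3·2.5322 + 2·19.0788 = 79.5130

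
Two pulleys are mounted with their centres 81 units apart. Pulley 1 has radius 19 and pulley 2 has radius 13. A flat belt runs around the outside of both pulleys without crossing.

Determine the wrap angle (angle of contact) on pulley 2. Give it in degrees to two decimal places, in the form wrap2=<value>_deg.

open belt: β = asin((r2−r1)/C) = asin(-6/81) = -4.2480°
wrap1 = π − 2β = 188.4960°
wrap2 = π + 2β = 171.5040°

wrap2=171.50_deg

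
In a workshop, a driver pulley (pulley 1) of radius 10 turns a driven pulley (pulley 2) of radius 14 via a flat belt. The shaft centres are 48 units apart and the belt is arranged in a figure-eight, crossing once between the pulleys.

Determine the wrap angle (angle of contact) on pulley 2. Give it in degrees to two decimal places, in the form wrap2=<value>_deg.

wrap2=240.00_deg

crossed belt: β = asin((r1+r2)/C) = asin(24/48) = 30.0000°
wrap1 = wrap2 = π + 2β = 240.0000°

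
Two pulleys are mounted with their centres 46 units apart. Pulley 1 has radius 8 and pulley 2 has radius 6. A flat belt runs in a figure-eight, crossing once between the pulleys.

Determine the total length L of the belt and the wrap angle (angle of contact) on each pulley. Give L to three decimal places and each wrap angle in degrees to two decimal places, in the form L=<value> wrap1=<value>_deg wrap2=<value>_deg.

crossed belt: β = asin((r1+r2)/C) = asin(14/46) = 17.7189°
wrap1 = wrap2 = π + 2β = 215.4379°
tangent length = C·cosβ = 43.8178
L = (r1+r2)·wrap + 2·C·cosβ = 14·3.7601 + 2·43.8178 = 140.2770

L=140.277 wrap1=215.44_deg wrap2=215.44_deg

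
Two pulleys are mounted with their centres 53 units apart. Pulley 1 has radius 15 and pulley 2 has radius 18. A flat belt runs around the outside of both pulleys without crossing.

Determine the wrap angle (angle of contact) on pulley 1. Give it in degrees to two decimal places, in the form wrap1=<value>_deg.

wrap1=173.51_deg

open belt: β = asin((r2−r1)/C) = asin(3/53) = 3.2449°
wrap1 = π − 2β = 173.5102°
wrap2 = π + 2β = 186.4898°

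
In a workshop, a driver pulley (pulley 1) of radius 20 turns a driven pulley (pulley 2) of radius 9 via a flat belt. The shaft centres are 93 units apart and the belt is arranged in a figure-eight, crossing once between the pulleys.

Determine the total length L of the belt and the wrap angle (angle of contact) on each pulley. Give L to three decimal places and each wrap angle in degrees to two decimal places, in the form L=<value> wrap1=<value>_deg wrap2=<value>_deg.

L=286.225 wrap1=216.34_deg wrap2=216.34_deg

crossed belt: β = asin((r1+r2)/C) = asin(29/93) = 18.1694°
wrap1 = wrap2 = π + 2β = 216.3389°
tangent length = C·cosβ = 88.3629
L = (r1+r2)·wrap + 2·C·cosβ = 29·3.7758 + 2·88.3629 = 286.2247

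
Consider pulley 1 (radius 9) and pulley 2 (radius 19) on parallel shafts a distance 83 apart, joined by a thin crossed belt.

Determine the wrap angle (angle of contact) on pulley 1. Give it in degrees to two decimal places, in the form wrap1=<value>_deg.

wrap1=219.43_deg

crossed belt: β = asin((r1+r2)/C) = asin(28/83) = 19.7155°
wrap1 = wrap2 = π + 2β = 219.4309°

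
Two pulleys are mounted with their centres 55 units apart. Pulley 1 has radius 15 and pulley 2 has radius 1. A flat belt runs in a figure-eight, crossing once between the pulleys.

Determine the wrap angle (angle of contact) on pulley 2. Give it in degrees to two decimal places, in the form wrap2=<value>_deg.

crossed belt: β = asin((r1+r2)/C) = asin(16/55) = 16.9124°
wrap1 = wrap2 = π + 2β = 213.8248°

wrap2=213.82_deg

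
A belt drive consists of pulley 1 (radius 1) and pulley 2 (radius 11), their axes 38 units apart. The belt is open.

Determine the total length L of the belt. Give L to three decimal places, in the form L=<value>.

open belt: β = asin((r2−r1)/C) = asin(10/38) = 15.2575°
wrap1 = π − 2β = 149.4850°
wrap2 = π + 2β = 210.5150°
tangent length = C·cosβ = 36.6606
L = r1·wrap1 + r2·wrap2 + 2·C·cosβ = 1·2.6090 + 11·3.6742 + 2·36.6606 = 116.3462

L=116.346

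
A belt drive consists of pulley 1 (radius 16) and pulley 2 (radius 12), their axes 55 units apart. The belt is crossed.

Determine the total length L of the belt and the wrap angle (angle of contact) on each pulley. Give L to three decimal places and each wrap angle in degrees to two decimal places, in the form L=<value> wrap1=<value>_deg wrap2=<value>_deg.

crossed belt: β = asin((r1+r2)/C) = asin(28/55) = 30.6033°
wrap1 = wrap2 = π + 2β = 241.2066°
tangent length = C·cosβ = 47.3392
L = (r1+r2)·wrap + 2·C·cosβ = 28·4.2098 + 2·47.3392 = 212.5542

L=212.554 wrap1=241.21_deg wrap2=241.21_deg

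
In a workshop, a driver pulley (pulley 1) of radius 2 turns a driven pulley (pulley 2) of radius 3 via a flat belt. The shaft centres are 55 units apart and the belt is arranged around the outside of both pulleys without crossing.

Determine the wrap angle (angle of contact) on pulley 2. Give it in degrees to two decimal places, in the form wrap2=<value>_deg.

wrap2=182.08_deg

open belt: β = asin((r2−r1)/C) = asin(1/55) = 1.0418°
wrap1 = π − 2β = 177.9164°
wrap2 = π + 2β = 182.0836°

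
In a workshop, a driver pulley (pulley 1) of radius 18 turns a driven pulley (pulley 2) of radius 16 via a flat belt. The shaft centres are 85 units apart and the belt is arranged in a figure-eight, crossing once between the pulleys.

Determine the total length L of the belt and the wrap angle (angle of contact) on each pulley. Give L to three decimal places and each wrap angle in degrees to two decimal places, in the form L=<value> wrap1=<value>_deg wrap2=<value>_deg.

crossed belt: β = asin((r1+r2)/C) = asin(34/85) = 23.5782°
wrap1 = wrap2 = π + 2β = 227.1564°
tangent length = C·cosβ = 77.9038
L = (r1+r2)·wrap + 2·C·cosβ = 34·3.9646 + 2·77.9038 = 290.6049

L=290.605 wrap1=227.16_deg wrap2=227.16_deg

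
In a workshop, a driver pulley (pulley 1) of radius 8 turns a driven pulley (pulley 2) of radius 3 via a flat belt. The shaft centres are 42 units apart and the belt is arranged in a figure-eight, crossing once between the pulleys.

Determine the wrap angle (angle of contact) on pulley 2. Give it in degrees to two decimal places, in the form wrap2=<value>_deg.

crossed belt: β = asin((r1+r2)/C) = asin(11/42) = 15.1831°
wrap1 = wrap2 = π + 2β = 210.3662°

wrap2=210.37_deg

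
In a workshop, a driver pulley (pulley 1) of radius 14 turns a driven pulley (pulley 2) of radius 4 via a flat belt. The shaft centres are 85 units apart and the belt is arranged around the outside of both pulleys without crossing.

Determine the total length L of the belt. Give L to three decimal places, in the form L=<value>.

open belt: β = asin((r2−r1)/C) = asin(-10/85) = -6.7563°
wrap1 = π − 2β = 193.5127°
wrap2 = π + 2β = 166.4873°
tangent length = C·cosβ = 84.4097
L = r1·wrap1 + r2·wrap2 + 2·C·cosβ = 14·3.3774 + 4·2.9058 + 2·84.4097 = 227.7265

L=227.727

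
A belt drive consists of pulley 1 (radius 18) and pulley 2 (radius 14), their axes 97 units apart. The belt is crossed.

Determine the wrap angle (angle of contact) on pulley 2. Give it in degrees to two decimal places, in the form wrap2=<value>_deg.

wrap2=218.53_deg

crossed belt: β = asin((r1+r2)/C) = asin(32/97) = 19.2625°
wrap1 = wrap2 = π + 2β = 218.5250°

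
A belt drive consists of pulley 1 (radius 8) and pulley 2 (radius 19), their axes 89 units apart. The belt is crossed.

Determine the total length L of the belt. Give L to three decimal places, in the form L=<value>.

L=271.079

crossed belt: β = asin((r1+r2)/C) = asin(27/89) = 17.6602°
wrap1 = wrap2 = π + 2β = 215.3203°
tangent length = C·cosβ = 84.8057
L = (r1+r2)·wrap + 2·C·cosβ = 27·3.7580 + 2·84.8057 = 271.0786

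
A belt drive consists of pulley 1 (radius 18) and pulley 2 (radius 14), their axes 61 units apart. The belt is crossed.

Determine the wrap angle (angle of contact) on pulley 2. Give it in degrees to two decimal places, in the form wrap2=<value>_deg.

wrap2=243.28_deg

crossed belt: β = asin((r1+r2)/C) = asin(32/61) = 31.6407°
wrap1 = wrap2 = π + 2β = 243.2813°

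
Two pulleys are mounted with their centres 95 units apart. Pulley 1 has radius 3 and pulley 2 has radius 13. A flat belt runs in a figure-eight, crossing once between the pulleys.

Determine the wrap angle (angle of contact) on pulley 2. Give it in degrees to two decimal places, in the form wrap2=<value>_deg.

crossed belt: β = asin((r1+r2)/C) = asin(16/95) = 9.6960°
wrap1 = wrap2 = π + 2β = 199.3921°

wrap2=199.39_deg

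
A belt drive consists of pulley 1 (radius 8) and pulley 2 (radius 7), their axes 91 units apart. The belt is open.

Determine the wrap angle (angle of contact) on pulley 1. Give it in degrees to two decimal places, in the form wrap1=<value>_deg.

wrap1=181.26_deg

open belt: β = asin((r2−r1)/C) = asin(-1/91) = -0.6296°
wrap1 = π − 2β = 181.2593°
wrap2 = π + 2β = 178.7407°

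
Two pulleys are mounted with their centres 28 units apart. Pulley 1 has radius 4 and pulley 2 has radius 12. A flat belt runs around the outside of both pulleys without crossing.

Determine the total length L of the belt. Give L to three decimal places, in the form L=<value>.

open belt: β = asin((r2−r1)/C) = asin(8/28) = 16.6015°
wrap1 = π − 2β = 146.7969°
wrap2 = π + 2β = 213.2031°
tangent length = C·cosβ = 26.8328
L = r1·wrap1 + r2·wrap2 + 2·C·cosβ = 4·2.5621 + 12·3.7211 + 2·26.8328 = 108.5671

L=108.567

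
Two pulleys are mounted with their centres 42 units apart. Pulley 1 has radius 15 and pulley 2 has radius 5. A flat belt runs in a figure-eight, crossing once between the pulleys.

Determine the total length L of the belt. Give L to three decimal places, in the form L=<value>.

crossed belt: β = asin((r1+r2)/C) = asin(20/42) = 28.4369°
wrap1 = wrap2 = π + 2β = 236.8738°
tangent length = C·cosβ = 36.9324
L = (r1+r2)·wrap + 2·C·cosβ = 20·4.1342 + 2·36.9324 = 156.5493

L=156.549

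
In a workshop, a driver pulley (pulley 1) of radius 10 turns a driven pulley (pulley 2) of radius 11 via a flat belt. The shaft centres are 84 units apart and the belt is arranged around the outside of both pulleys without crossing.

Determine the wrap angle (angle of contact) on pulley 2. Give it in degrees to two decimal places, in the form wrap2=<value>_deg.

wrap2=181.36_deg

open belt: β = asin((r2−r1)/C) = asin(1/84) = 0.6821°
wrap1 = π − 2β = 178.6358°
wrap2 = π + 2β = 181.3642°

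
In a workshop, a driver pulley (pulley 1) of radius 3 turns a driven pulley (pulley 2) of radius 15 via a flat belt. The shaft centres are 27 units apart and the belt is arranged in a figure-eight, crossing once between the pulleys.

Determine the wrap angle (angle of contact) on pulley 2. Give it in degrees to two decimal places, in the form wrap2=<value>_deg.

wrap2=263.62_deg

crossed belt: β = asin((r1+r2)/C) = asin(18/27) = 41.8103°
wrap1 = wrap2 = π + 2β = 263.6206°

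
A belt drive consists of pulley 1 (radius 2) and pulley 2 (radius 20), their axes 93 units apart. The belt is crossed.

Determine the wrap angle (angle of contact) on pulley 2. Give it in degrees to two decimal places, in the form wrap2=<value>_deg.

wrap2=207.37_deg

crossed belt: β = asin((r1+r2)/C) = asin(22/93) = 13.6835°
wrap1 = wrap2 = π + 2β = 207.3671°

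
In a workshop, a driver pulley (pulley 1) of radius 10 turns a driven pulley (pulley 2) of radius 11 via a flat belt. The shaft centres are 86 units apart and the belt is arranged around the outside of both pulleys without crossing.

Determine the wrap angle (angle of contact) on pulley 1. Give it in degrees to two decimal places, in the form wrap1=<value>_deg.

wrap1=178.67_deg

open belt: β = asin((r2−r1)/C) = asin(1/86) = 0.6662°
wrap1 = π − 2β = 178.6675°
wrap2 = π + 2β = 181.3325°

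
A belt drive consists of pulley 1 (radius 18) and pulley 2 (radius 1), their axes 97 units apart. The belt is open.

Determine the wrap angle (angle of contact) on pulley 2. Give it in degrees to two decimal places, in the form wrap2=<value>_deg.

open belt: β = asin((r2−r1)/C) = asin(-17/97) = -10.0937°
wrap1 = π − 2β = 200.1873°
wrap2 = π + 2β = 159.8127°

wrap2=159.81_deg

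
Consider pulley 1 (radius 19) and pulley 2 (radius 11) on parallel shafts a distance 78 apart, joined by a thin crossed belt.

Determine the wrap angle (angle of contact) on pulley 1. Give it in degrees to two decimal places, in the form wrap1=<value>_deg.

wrap1=225.24_deg

crossed belt: β = asin((r1+r2)/C) = asin(30/78) = 22.6199°
wrap1 = wrap2 = π + 2β = 225.2397°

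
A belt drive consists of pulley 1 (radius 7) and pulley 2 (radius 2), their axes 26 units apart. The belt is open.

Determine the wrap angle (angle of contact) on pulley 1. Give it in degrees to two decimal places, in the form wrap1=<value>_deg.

wrap1=202.17_deg

open belt: β = asin((r2−r1)/C) = asin(-5/26) = -11.0875°
wrap1 = π − 2β = 202.1750°
wrap2 = π + 2β = 157.8250°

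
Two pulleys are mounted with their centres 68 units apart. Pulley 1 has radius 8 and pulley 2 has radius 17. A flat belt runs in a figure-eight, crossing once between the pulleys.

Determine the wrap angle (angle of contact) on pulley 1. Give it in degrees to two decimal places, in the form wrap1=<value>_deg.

crossed belt: β = asin((r1+r2)/C) = asin(25/68) = 21.5706°
wrap1 = wrap2 = π + 2β = 223.1412°

wrap1=223.14_deg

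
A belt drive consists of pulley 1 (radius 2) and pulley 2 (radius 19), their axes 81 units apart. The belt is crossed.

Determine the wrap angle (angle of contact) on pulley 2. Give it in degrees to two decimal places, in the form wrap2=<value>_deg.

wrap2=210.05_deg

crossed belt: β = asin((r1+r2)/C) = asin(21/81) = 15.0261°
wrap1 = wrap2 = π + 2β = 210.0522°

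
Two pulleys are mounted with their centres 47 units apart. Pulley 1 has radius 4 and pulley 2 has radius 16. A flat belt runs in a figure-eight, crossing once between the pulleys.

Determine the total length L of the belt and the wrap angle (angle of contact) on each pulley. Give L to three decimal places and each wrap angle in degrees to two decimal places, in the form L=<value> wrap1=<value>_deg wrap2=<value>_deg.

L=165.479 wrap1=230.37_deg wrap2=230.37_deg

crossed belt: β = asin((r1+r2)/C) = asin(20/47) = 25.1843°
wrap1 = wrap2 = π + 2β = 230.3687°
tangent length = C·cosβ = 42.5323
L = (r1+r2)·wrap + 2·C·cosβ = 20·4.0207 + 2·42.5323 = 165.4785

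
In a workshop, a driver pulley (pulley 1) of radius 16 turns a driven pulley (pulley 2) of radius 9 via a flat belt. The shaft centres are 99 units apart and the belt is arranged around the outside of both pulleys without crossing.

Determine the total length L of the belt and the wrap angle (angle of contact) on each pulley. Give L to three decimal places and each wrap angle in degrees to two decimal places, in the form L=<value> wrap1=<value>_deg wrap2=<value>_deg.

open belt: β = asin((r2−r1)/C) = asin(-7/99) = -4.0546°
wrap1 = π − 2β = 188.1092°
wrap2 = π + 2β = 171.8908°
tangent length = C·cosβ = 98.7522
L = r1·wrap1 + r2·wrap2 + 2·C·cosβ = 16·3.2831 + 9·3.0001 + 2·98.7522 = 277.0350

L=277.035 wrap1=188.11_deg wrap2=171.89_deg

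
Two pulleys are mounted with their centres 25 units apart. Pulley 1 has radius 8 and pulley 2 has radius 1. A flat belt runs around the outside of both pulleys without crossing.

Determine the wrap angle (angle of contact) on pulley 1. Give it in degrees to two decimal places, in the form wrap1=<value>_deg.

wrap1=212.52_deg

open belt: β = asin((r2−r1)/C) = asin(-7/25) = -16.2602°
wrap1 = π − 2β = 212.5204°
wrap2 = π + 2β = 147.4796°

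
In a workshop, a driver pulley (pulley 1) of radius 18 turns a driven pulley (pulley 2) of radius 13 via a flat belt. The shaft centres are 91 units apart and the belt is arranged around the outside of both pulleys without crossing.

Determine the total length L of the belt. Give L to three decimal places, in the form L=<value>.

L=279.664

open belt: β = asin((r2−r1)/C) = asin(-5/91) = -3.1497°
wrap1 = π − 2β = 186.2994°
wrap2 = π + 2β = 173.7006°
tangent length = C·cosβ = 90.8625
L = r1·wrap1 + r2·wrap2 + 2·C·cosβ = 18·3.2515 + 13·3.0316 + 2·90.8625 = 279.6642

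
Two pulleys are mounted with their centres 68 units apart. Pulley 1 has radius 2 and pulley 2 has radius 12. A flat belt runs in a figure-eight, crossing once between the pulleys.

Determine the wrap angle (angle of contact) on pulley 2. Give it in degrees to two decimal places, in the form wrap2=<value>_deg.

wrap2=203.76_deg

crossed belt: β = asin((r1+r2)/C) = asin(14/68) = 11.8812°
wrap1 = wrap2 = π + 2β = 203.7623°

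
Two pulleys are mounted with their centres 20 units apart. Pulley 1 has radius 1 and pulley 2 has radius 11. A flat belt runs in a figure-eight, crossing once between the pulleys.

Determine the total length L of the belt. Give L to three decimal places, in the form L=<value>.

crossed belt: β = asin((r1+r2)/C) = asin(12/20) = 36.8699°
wrap1 = wrap2 = π + 2β = 253.7398°
tangent length = C·cosβ = 16.0000
L = (r1+r2)·wrap + 2·C·cosβ = 12·4.4286 + 2·16.0000 = 85.1431

L=85.143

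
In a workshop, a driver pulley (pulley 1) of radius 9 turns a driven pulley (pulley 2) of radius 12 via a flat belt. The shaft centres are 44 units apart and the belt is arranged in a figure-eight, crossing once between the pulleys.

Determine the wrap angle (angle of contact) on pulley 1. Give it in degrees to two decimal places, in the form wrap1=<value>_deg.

wrap1=237.01_deg

crossed belt: β = asin((r1+r2)/C) = asin(21/44) = 28.5074°
wrap1 = wrap2 = π + 2β = 237.0149°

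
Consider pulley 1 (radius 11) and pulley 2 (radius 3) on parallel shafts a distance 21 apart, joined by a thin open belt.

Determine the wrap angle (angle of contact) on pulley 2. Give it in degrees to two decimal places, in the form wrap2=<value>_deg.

wrap2=135.21_deg

open belt: β = asin((r2−r1)/C) = asin(-8/21) = -22.3927°
wrap1 = π − 2β = 224.7854°
wrap2 = π + 2β = 135.2146°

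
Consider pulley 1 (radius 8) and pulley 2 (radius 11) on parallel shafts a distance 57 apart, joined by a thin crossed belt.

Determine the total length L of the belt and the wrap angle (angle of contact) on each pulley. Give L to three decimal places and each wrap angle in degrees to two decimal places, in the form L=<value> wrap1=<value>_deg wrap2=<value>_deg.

crossed belt: β = asin((r1+r2)/C) = asin(19/57) = 19.4712°
wrap1 = wrap2 = π + 2β = 218.9424°
tangent length = C·cosβ = 53.7401
L = (r1+r2)·wrap + 2·C·cosβ = 19·3.8213 + 2·53.7401 = 180.0843

L=180.084 wrap1=218.94_deg wrap2=218.94_deg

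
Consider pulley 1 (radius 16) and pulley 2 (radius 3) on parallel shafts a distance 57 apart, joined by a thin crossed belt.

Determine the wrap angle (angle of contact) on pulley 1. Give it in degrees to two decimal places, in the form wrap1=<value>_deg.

crossed belt: β = asin((r1+r2)/C) = asin(19/57) = 19.4712°
wrap1 = wrap2 = π + 2β = 218.9424°

wrap1=218.94_deg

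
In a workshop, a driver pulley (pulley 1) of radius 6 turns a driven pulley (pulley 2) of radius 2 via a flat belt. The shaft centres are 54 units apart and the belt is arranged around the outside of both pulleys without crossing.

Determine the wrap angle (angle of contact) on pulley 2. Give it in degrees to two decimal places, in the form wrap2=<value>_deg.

open belt: β = asin((r2−r1)/C) = asin(-4/54) = -4.2480°
wrap1 = π − 2β = 188.4960°
wrap2 = π + 2β = 171.5040°

wrap2=171.50_deg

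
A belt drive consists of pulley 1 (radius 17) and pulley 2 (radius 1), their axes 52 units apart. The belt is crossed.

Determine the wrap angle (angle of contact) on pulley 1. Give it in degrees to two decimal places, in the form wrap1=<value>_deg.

crossed belt: β = asin((r1+r2)/C) = asin(18/52) = 20.2522°
wrap1 = wrap2 = π + 2β = 220.5045°

wrap1=220.50_deg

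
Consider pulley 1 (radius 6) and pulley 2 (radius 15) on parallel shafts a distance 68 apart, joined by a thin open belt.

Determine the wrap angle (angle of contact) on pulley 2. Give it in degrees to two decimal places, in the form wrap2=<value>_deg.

open belt: β = asin((r2−r1)/C) = asin(9/68) = 7.6056°
wrap1 = π − 2β = 164.7888°
wrap2 = π + 2β = 195.2112°

wrap2=195.21_deg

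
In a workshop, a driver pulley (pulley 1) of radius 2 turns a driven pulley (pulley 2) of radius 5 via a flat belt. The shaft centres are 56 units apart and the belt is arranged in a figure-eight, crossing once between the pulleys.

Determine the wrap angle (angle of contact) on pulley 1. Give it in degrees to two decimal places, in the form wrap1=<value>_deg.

crossed belt: β = asin((r1+r2)/C) = asin(7/56) = 7.1808°
wrap1 = wrap2 = π + 2β = 194.3615°

wrap1=194.36_deg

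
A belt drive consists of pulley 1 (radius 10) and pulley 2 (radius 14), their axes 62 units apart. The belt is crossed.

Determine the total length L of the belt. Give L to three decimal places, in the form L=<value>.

L=208.810

crossed belt: β = asin((r1+r2)/C) = asin(24/62) = 22.7740°
wrap1 = wrap2 = π + 2β = 225.5479°
tangent length = C·cosβ = 57.1664
L = (r1+r2)·wrap + 2·C·cosβ = 24·3.9366 + 2·57.1664 = 208.8101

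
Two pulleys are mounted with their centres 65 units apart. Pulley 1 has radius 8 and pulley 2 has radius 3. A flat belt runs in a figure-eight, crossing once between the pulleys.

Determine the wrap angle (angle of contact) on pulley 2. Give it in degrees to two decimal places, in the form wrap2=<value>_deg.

crossed belt: β = asin((r1+r2)/C) = asin(11/65) = 9.7431°
wrap1 = wrap2 = π + 2β = 199.4862°

wrap2=199.49_deg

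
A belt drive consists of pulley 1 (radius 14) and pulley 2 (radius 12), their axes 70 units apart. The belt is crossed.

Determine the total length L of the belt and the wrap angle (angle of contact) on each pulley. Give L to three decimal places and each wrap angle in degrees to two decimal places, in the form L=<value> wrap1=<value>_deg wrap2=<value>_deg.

L=231.454 wrap1=223.61_deg wrap2=223.61_deg

crossed belt: β = asin((r1+r2)/C) = asin(26/70) = 21.8037°
wrap1 = wrap2 = π + 2β = 223.6075°
tangent length = C·cosβ = 64.9923
L = (r1+r2)·wrap + 2·C·cosβ = 26·3.9027 + 2·64.9923 = 231.4545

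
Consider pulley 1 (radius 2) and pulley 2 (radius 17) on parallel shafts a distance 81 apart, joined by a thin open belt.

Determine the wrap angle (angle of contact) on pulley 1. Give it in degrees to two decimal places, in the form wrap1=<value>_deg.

open belt: β = asin((r2−r1)/C) = asin(15/81) = 10.6719°
wrap1 = π − 2β = 158.6561°
wrap2 = π + 2β = 201.3439°

wrap1=158.66_deg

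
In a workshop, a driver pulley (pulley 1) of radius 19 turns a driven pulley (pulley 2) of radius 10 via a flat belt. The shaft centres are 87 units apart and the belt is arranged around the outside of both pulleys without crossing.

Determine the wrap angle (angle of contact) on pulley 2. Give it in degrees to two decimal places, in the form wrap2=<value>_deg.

open belt: β = asin((r2−r1)/C) = asin(-9/87) = -5.9378°
wrap1 = π − 2β = 191.8755°
wrap2 = π + 2β = 168.1245°

wrap2=168.12_deg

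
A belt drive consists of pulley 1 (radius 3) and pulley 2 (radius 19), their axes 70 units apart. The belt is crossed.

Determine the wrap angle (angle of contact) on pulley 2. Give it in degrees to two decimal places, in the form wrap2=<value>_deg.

crossed belt: β = asin((r1+r2)/C) = asin(22/70) = 18.3177°
wrap1 = wrap2 = π + 2β = 216.6354°

wrap2=216.64_deg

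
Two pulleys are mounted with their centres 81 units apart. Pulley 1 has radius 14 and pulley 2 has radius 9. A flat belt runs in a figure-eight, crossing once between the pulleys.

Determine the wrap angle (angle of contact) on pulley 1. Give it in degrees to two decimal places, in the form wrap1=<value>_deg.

wrap1=212.99_deg

crossed belt: β = asin((r1+r2)/C) = asin(23/81) = 16.4961°
wrap1 = wrap2 = π + 2β = 212.9923°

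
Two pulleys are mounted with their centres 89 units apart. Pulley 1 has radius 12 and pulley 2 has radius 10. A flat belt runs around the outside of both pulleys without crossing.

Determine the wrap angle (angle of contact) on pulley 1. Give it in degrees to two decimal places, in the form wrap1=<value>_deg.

wrap1=182.58_deg

open belt: β = asin((r2−r1)/C) = asin(-2/89) = -1.2877°
wrap1 = π − 2β = 182.5753°
wrap2 = π + 2β = 177.4247°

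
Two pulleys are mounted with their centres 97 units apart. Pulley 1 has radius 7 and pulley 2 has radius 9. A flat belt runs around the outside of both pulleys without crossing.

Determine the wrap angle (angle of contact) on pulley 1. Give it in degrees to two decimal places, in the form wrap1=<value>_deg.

open belt: β = asin((r2−r1)/C) = asin(2/97) = 1.1814°
wrap1 = π − 2β = 177.6371°
wrap2 = π + 2β = 182.3629°

wrap1=177.64_deg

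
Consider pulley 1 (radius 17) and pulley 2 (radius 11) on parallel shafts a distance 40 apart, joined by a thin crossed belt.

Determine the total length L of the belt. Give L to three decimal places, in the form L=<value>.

crossed belt: β = asin((r1+r2)/C) = asin(28/40) = 44.4270°
wrap1 = wrap2 = π + 2β = 268.8540°
tangent length = C·cosβ = 28.5657
L = (r1+r2)·wrap + 2·C·cosβ = 28·4.6924 + 2·28.5657 = 188.5183

L=188.518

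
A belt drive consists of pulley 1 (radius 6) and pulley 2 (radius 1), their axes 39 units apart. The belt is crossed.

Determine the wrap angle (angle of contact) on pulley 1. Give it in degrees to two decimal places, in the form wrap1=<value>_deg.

wrap1=200.68_deg

crossed belt: β = asin((r1+r2)/C) = asin(7/39) = 10.3399°
wrap1 = wrap2 = π + 2β = 200.6798°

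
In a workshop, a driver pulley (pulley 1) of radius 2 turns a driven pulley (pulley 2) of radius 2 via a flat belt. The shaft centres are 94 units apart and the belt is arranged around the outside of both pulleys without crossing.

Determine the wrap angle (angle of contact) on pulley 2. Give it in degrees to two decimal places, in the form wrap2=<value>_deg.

wrap2=180.00_deg

open belt: β = asin((r2−r1)/C) = asin(0/94) = 0.0000°
wrap1 = π − 2β = 180.0000°
wrap2 = π + 2β = 180.0000°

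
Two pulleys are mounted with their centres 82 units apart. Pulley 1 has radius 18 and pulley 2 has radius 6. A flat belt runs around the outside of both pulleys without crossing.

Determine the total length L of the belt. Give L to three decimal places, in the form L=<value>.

L=241.157

open belt: β = asin((r2−r1)/C) = asin(-12/82) = -8.4150°
wrap1 = π − 2β = 196.8299°
wrap2 = π + 2β = 163.1701°
tangent length = C·cosβ = 81.1172
L = r1·wrap1 + r2·wrap2 + 2·C·cosβ = 18·3.4353 + 6·2.8479 + 2·81.1172 = 241.1575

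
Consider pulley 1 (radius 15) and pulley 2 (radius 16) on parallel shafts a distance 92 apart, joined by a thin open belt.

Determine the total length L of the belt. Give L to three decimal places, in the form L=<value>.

open belt: β = asin((r2−r1)/C) = asin(1/92) = 0.6228°
wrap1 = π − 2β = 178.7544°
wrap2 = π + 2β = 181.2456°
tangent length = C·cosβ = 91.9946
L = r1·wrap1 + r2·wrap2 + 2·C·cosβ = 15·3.1199 + 16·3.1633 + 2·91.9946 = 281.4002

L=281.400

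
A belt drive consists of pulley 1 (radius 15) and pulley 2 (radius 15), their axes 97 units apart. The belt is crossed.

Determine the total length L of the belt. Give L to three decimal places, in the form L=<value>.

crossed belt: β = asin((r1+r2)/C) = asin(30/97) = 18.0157°
wrap1 = wrap2 = π + 2β = 216.0315°
tangent length = C·cosβ = 92.2442
L = (r1+r2)·wrap + 2·C·cosβ = 30·3.7705 + 2·92.2442 = 297.6023

L=297.602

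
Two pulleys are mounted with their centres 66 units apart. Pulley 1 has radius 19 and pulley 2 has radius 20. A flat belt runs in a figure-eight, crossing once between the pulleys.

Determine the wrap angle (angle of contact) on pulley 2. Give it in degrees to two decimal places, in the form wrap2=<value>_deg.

wrap2=252.44_deg

crossed belt: β = asin((r1+r2)/C) = asin(39/66) = 36.2215°
wrap1 = wrap2 = π + 2β = 252.4431°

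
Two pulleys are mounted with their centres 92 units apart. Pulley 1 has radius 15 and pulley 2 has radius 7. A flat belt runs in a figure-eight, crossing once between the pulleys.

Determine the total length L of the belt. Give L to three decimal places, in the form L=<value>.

L=258.401

crossed belt: β = asin((r1+r2)/C) = asin(22/92) = 13.8352°
wrap1 = wrap2 = π + 2β = 207.6704°
tangent length = C·cosβ = 89.3308
L = (r1+r2)·wrap + 2·C·cosβ = 22·3.6245 + 2·89.3308 = 258.4014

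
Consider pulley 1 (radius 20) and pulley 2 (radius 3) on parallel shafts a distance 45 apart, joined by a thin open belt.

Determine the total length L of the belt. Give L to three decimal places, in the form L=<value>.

open belt: β = asin((r2−r1)/C) = asin(-17/45) = -22.1961°
wrap1 = π − 2β = 224.3922°
wrap2 = π + 2β = 135.6078°
tangent length = C·cosβ = 41.6653
L = r1·wrap1 + r2·wrap2 + 2·C·cosβ = 20·3.9164 + 3·2.3668 + 2·41.6653 = 168.7587

L=168.759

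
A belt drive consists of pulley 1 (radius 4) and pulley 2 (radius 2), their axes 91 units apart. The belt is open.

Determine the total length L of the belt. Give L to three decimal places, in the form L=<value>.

open belt: β = asin((r2−r1)/C) = asin(-2/91) = -1.2593°
wrap1 = π − 2β = 182.5187°
wrap2 = π + 2β = 177.4813°
tangent length = C·cosβ = 90.9780
L = r1·wrap1 + r2·wrap2 + 2·C·cosβ = 4·3.1856 + 2·3.0976 + 2·90.9780 = 200.8935

L=200.894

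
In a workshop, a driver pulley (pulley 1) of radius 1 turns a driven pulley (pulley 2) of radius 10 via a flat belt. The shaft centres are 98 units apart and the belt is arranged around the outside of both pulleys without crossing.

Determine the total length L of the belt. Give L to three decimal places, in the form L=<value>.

open belt: β = asin((r2−r1)/C) = asin(9/98) = 5.2693°
wrap1 = π − 2β = 169.4614°
wrap2 = π + 2β = 190.5386°
tangent length = C·cosβ = 97.5859
L = r1·wrap1 + r2·wrap2 + 2·C·cosβ = 1·2.9577 + 10·3.3255 + 2·97.5859 = 231.3846

L=231.385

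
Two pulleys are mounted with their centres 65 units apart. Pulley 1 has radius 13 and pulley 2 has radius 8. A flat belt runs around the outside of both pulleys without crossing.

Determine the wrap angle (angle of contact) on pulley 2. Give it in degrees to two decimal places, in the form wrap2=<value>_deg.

wrap2=171.18_deg

open belt: β = asin((r2−r1)/C) = asin(-5/65) = -4.4117°
wrap1 = π − 2β = 188.8235°
wrap2 = π + 2β = 171.1765°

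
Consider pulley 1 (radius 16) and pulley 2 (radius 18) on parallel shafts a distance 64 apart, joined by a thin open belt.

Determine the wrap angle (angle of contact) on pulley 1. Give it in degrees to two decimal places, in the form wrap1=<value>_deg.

wrap1=176.42_deg

open belt: β = asin((r2−r1)/C) = asin(2/64) = 1.7908°
wrap1 = π − 2β = 176.4184°
wrap2 = π + 2β = 183.5816°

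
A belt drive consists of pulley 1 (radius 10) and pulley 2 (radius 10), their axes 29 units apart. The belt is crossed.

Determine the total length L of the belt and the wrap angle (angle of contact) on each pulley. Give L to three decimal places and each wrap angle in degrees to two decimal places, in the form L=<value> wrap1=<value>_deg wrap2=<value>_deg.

L=135.272 wrap1=267.21_deg wrap2=267.21_deg

crossed belt: β = asin((r1+r2)/C) = asin(20/29) = 43.6028°
wrap1 = wrap2 = π + 2β = 267.2056°
tangent length = C·cosβ = 21.0000
L = (r1+r2)·wrap + 2·C·cosβ = 20·4.6636 + 2·21.0000 = 135.2724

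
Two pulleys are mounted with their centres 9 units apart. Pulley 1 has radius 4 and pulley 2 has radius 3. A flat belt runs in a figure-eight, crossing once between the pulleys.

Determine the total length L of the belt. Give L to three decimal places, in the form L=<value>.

crossed belt: β = asin((r1+r2)/C) = asin(7/9) = 51.0576°
wrap1 = wrap2 = π + 2β = 282.1151°
tangent length = C·cosβ = 5.6569
L = (r1+r2)·wrap + 2·C·cosβ = 7·4.9238 + 2·5.6569 = 45.7806

L=45.781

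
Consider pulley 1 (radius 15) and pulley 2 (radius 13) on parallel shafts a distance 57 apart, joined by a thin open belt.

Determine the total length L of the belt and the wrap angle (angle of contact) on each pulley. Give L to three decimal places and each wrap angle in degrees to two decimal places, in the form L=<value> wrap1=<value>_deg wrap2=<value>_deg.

L=202.035 wrap1=184.02_deg wrap2=175.98_deg

open belt: β = asin((r2−r1)/C) = asin(-2/57) = -2.0108°
wrap1 = π − 2β = 184.0216°
wrap2 = π + 2β = 175.9784°
tangent length = C·cosβ = 56.9649
L = r1·wrap1 + r2·wrap2 + 2·C·cosβ = 15·3.2118 + 13·3.0714 + 2·56.9649 = 202.0348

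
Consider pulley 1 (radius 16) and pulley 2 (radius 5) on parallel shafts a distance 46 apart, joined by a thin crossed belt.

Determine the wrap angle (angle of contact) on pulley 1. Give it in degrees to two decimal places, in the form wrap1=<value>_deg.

wrap1=234.33_deg

crossed belt: β = asin((r1+r2)/C) = asin(21/46) = 27.1629°
wrap1 = wrap2 = π + 2β = 234.3258°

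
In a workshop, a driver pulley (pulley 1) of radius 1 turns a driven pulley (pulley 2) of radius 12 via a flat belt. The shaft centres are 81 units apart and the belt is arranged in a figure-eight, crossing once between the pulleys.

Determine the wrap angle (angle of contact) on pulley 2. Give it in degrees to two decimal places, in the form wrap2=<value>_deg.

wrap2=198.47_deg

crossed belt: β = asin((r1+r2)/C) = asin(13/81) = 9.2356°
wrap1 = wrap2 = π + 2β = 198.4711°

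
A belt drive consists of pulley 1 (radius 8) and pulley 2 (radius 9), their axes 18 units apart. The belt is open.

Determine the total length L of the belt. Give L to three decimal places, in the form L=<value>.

open belt: β = asin((r2−r1)/C) = asin(1/18) = 3.1847°
wrap1 = π − 2β = 173.6305°
wrap2 = π + 2β = 186.3695°
tangent length = C·cosβ = 17.9722
L = r1·wrap1 + r2·wrap2 + 2·C·cosβ = 8·3.0304 + 9·3.2528 + 2·17.9722 = 89.4626

L=89.463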